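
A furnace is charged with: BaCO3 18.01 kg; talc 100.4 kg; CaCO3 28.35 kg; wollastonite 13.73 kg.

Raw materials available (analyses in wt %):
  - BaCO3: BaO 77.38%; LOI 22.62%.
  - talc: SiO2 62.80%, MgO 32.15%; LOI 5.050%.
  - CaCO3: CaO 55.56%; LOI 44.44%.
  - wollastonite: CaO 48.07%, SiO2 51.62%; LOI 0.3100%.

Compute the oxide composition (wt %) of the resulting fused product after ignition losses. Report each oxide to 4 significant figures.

The intermediate values are shown (rounded to 4 significant figures) within the worked lines; all arithmetic keeps exact precision throughout; each reported number takes exactly one rounding. The derived quantities (the four compositions, net glass mass, totals, yield, ignition loss) are carried starting from the weights on 138.7 kg of glass in exact precision exactly as printed in either problem or answer.
Oxide-by-oxide delivered mass:
  BaO: 18.01·0.7738 = 13.94 kg
  CaO: 28.35·0.5556 + 13.73·0.4807 = 22.35 kg
  SiO2: 100.4·0.6280 + 13.73·0.5162 = 70.14 kg
  MgO: 100.4·0.3215 = 32.28 kg
LOI: 18.01·0.2262 + 100.4·0.05050 + 28.35·0.4444 + 13.73·0.003100 = 21.79 kg
Glass mass = batch − LOI = 160.5 − 21.79 = 138.7 kg (matching Σ of the oxides)
wt %: oxide over glass, times 100

Glass mass = 138.7 kg (batch 160.5 − LOI 21.79).
Composition: BaO 10.05%, CaO 16.11%, SiO2 50.57%, MgO 23.27%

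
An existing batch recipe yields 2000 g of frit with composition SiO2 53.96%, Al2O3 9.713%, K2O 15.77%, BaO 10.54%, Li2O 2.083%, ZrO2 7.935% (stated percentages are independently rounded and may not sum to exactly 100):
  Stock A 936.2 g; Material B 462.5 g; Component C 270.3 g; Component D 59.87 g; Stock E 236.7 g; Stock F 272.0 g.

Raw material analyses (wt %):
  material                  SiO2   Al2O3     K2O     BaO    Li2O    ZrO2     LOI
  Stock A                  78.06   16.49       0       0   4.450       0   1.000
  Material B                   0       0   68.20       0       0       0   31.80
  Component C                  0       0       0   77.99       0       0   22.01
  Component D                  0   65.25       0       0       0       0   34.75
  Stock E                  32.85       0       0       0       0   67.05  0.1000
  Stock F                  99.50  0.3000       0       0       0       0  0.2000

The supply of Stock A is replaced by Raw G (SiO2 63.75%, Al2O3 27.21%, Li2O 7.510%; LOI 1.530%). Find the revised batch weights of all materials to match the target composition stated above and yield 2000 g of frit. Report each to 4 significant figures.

Values along the way are shown rounded to 4 significant figures between the steps; the working math holds full precision in all steps; exactly one rounding is applied to every reported number — all derived quantities are recomputed in full precision (ignition loss, the six compositions, the yield, net glass mass, totals) from the batch weights per 2000 g of glass, as given in problem or answer.
Target oxide masses per 2000 g frit:
  SiO2: 53.96% × 2000 = 1079 g
  Al2O3: 9.713% × 2000 = 194.3 g
  K2O: 15.77% × 2000 = 315.4 g
  BaO: 10.54% × 2000 = 210.8 g
  Li2O: 2.083% × 2000 = 41.66 g
  ZrO2: 7.935% × 2000 = 158.7 g
Balance tally, oxide-wise, from the weights as reported, versus the basis set out (target by target, the sums agree net of answer rounding effects):
  SiO2: 554.7·0.6375 + 236.7·0.3285 + 651.1·0.9950 = 1079 g (target 1079 g)
  Al2O3: 554.7·0.2721 + 63.40·0.6525 + 651.1·0.003000 = 194.3 g (target 194.3 g)
  K2O: 462.5·0.6820 = 315.4 g (target 315.4 g)
  BaO: 270.3·0.7799 = 210.8 g (target 210.8 g)
  Li2O: 554.7·0.07510 = 41.66 g (target 41.66 g)
  ZrO2: 236.7·0.6705 = 158.7 g (target 158.7 g)
Glass mass check: batch total minus LOI = 2000 g (the Σ of target masses is 2000 g; the stated basis being 2000 g — gaps are rounding artifacts).
Adding the batch up: Σ batch = 2239 g; ignition loss, Σ(batch × LOI) = 238.6 g; yield = glass ÷ total batch = 89.34%.

Revised batch per 2000 g frit:
  Raw G: 554.7 g
  Material B: 462.5 g
  Component C: 270.3 g
  Component D: 63.40 g
  Stock E: 236.7 g
  Stock F: 651.1 g
Total batch = 2239 g; LOI loss = 238.6 g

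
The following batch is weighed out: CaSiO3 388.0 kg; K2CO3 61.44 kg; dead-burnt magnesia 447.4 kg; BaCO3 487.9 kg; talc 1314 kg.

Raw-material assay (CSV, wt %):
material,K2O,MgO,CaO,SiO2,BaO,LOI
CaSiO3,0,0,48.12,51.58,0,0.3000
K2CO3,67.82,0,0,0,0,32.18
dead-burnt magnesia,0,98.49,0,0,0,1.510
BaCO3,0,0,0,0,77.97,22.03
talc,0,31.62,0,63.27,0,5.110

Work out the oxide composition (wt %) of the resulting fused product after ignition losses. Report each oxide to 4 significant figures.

Glass mass = 2496 kg (batch 2699 − LOI 202.3).
Composition: K2O 1.669%, MgO 34.29%, CaO 7.479%, SiO2 41.32%, BaO 15.24%

Every computation maintains exact precision at all times — mid-chain values are displayed, with 4-significant-digit rounding, as written — each reported value takes just one rounding. All derived quantities are recomputed starting from the weights per 2496 kg of glass in full precision (net glass mass, the five compositions, the totals, ignition loss, the yield) as they appear in question or answer.
Mass of each oxide from the mix:
  K2O: 61.44·0.6782 = 41.67 kg
  MgO: 447.4·0.9849 + 1314·0.3162 = 856.1 kg
  CaO: 388.0·0.4812 = 186.7 kg
  SiO2: 388.0·0.5158 + 1314·0.6327 = 1031 kg
  BaO: 487.9·0.7797 = 380.4 kg
LOI: 388.0·0.003000 + 61.44·0.3218 + 447.4·0.01510 + 487.9·0.2203 + 1314·0.05110 = 202.3 kg
Glass = total batch minus LOI = 2699 − 202.3 = 2496 kg (= Σ oxide masses)
wt % = 100 × oxide mass / glass mass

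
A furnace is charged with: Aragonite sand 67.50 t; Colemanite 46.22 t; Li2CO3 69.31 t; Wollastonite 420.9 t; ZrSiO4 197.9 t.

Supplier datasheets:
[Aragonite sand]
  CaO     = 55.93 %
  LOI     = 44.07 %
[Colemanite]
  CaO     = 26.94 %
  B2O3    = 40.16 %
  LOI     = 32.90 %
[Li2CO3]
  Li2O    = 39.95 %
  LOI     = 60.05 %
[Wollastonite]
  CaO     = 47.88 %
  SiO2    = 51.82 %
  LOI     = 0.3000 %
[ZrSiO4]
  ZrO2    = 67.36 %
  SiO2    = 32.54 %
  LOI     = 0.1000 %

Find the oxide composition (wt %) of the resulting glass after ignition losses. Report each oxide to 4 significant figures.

The intermediate values are shown, rounded to four significant figures, when written out — the working math carries full precision at all times. Each reported figure is rounded once only; the derived quantities, which include the yield, the totals, glass mass, ignition loss, the five compositions, are computed in full float precision, as they appear in the problem or answer text, starting from the weights per 713.8 t of glass.
Oxide-by-oxide delivered mass:
  CaO: 67.50·0.5593 + 46.22·0.2694 + 420.9·0.4788 = 251.7 t
  B2O3: 46.22·0.4016 = 18.56 t
  ZrO2: 197.9·0.6736 = 133.3 t
  SiO2: 420.9·0.5182 + 197.9·0.3254 = 282.5 t
  Li2O: 69.31·0.3995 = 27.69 t
LOI: 67.50·0.4407 + 46.22·0.3290 + 69.31·0.6005 + 420.9·0.003000 + 197.9·0.001000 = 88.03 t
Resulting glass, batch − LOI: 801.8 − 88.03 = 713.8 t (= the summed oxide contributions)
wt % = 100 × oxide mass / glass mass

Glass mass = 713.8 t (batch 801.8 − LOI 88.03).
Composition: CaO 35.27%, B2O3 2.600%, ZrO2 18.68%, SiO2 39.58%, Li2O 3.879%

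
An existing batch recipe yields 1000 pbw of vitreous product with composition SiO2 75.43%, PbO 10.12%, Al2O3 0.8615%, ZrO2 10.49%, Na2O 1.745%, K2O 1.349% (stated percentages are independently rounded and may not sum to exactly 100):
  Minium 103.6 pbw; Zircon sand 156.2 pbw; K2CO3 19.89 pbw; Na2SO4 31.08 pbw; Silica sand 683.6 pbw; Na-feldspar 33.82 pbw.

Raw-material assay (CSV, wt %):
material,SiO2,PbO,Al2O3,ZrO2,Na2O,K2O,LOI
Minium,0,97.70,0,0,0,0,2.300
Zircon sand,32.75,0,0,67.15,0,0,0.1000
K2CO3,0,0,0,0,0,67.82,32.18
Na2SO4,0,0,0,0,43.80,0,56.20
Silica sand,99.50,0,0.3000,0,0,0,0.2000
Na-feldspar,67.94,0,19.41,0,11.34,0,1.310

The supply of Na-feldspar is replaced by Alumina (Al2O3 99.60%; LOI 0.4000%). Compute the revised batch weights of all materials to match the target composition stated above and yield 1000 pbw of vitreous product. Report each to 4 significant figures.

Revised batch per 1000 pbw vitreous product:
  Minium: 103.6 pbw
  Zircon sand: 156.2 pbw
  K2CO3: 19.89 pbw
  Na2SO4: 39.84 pbw
  Silica sand: 706.7 pbw
  Alumina: 6.521 pbw
Total batch = 1033 pbw; LOI loss = 32.77 pbw

In-progress results appear rounded to 4 significant figures alongside each step — all arithmetic runs at full float precision from start to finish — each reported value is rounded just once. The derived quantities (ignition loss, the yield, glass mass, six oxide percentages, the totals) are carried at exact precision using the weight values on 1000 pbw of glass as quoted within the problem or answer text.
Target oxide masses per 1000 pbw vitreous product:
  SiO2: 75.43% × 1000 = 754.3 pbw
  PbO: 10.12% × 1000 = 101.2 pbw
  Al2O3: 0.8615% × 1000 = 8.615 pbw
  ZrO2: 10.49% × 1000 = 104.9 pbw
  Na2O: 1.745% × 1000 = 17.45 pbw
  K2O: 1.349% × 1000 = 13.49 pbw
Balance tally, oxide-wise, on the weights just shown, on the stated basis (sums match the target masses net of answer rounding effects):
  SiO2: 156.2·0.3275 + 706.7·0.9950 = 754.3 pbw (target 754.3 pbw)
  PbO: 103.6·0.9770 = 101.2 pbw (target 101.2 pbw)
  Al2O3: 706.7·0.003000 + 6.521·0.9960 = 8.615 pbw (target 8.615 pbw)
  ZrO2: 156.2·0.6715 = 104.9 pbw (target 104.9 pbw)
  Na2O: 39.84·0.4380 = 17.45 pbw (target 17.45 pbw)
  K2O: 19.89·0.6782 = 13.49 pbw (target 13.49 pbw)
Auditing the glass mass value: net batch after ignition = 1000 pbw (targets for the oxides total 1000 pbw; stated basis 1000 pbw — differing by rounding only).
Batch grand total — Σ batch = 1033 pbw; loss to ignition Σ batch·LOI = 32.77 pbw; the yield ratio, glass ÷ batch: 96.83%.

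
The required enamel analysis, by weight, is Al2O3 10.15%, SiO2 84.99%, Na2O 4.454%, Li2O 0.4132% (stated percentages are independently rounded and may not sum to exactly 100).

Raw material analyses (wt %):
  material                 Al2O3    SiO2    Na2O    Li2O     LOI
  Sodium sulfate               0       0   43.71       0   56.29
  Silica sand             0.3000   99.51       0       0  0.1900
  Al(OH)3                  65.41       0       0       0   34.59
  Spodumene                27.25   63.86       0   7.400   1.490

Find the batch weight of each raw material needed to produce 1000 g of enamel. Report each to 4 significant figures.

Intermediates appear (rounded to 4 significant digits) in the printout; all internal work holds full float precision in every operation — every reported number is rounded only once. Derived quantities are carried at full float precision (LOI, the yield, net glass mass, four oxide percentages, the totals) using the weight values at 1000 g of glass exactly as shown in the problem or answer text.
The oxide mass targets at 1000 g enamel:
  Al2O3: 10.15% × 1000 = 101.5 g
  SiO2: 84.99% × 1000 = 849.9 g
  Na2O: 4.454% × 1000 = 44.54 g
  Li2O: 0.4132% × 1000 = 4.132 g
A balance pass over the oxides, with the batch weights as given, on the stated basis (delivered sums recover each target modulo rounding of the values):
  Al2O3: 818.3·0.003000 + 128.2·0.6541 + 55.84·0.2725 = 101.5 g (target 101.5 g)
  SiO2: 818.3·0.9951 + 55.84·0.6386 = 849.9 g (target 849.9 g)
  Na2O: 101.9·0.4371 = 44.54 g (target 44.54 g)
  Li2O: 55.84·0.07400 = 4.132 g (target 4.132 g)
Glass-mass bookkeeping: total batch − LOI = 1000 g (the Σ of target masses is 1000 g; against the stated basis, 1000 g — rounding explains the deltas).
Batch total: Σ batch = 1104 g; LOI loss = Σ batch·LOI = 104.1 g; glass ÷ batch gives a yield of 90.57%.

Batch per 1000 g enamel:
  Sodium sulfate: 101.9 g
  Silica sand: 818.3 g
  Al(OH)3: 128.2 g
  Spodumene: 55.84 g
Total batch = 1104 g; LOI loss = 104.1 g; yield = 90.57%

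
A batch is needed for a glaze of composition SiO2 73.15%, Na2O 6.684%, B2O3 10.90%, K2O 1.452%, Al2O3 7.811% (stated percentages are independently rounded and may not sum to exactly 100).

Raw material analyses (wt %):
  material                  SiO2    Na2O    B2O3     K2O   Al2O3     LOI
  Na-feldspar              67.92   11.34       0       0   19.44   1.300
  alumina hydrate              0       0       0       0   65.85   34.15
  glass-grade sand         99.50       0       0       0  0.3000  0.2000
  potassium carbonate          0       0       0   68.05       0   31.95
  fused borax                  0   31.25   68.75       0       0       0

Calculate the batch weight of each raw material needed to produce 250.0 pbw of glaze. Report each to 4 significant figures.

The intermediate values are rounded to four significant digits wherever printed; the whole derivation holds exact precision at every stage — each reported number is rounded once only; the derived quantities are computed in exact precision (yield, the totals, ignition loss, five oxide percentages, net glass mass) starting from the weights per 250.0 pbw of glass, as given in either problem or answer.
Target masses of each oxide per 250.0 pbw glaze:
  SiO2: 73.15% × 250.0 = 182.9 pbw
  Na2O: 6.684% × 250.0 = 16.71 pbw
  B2O3: 10.90% × 250.0 = 27.25 pbw
  K2O: 1.452% × 250.0 = 3.630 pbw
  Al2O3: 7.811% × 250.0 = 19.53 pbw
Sums-versus-targets review on the weights just shown, at the basis given (sum by sum, the targets are met once rounding is allowed for):
  SiO2: 38.13·0.6792 + 157.8·0.9950 = 182.9 pbw (target 182.9 pbw)
  Na2O: 38.13·0.1134 + 39.64·0.3125 = 16.71 pbw (target 16.71 pbw)
  B2O3: 39.64·0.6875 = 27.25 pbw (target 27.25 pbw)
  K2O: 5.334·0.6805 = 3.630 pbw (target 3.630 pbw)
  Al2O3: 38.13·0.1944 + 17.68·0.6585 + 157.8·0.003000 = 19.53 pbw (target 19.53 pbw)
Consistency of the glass mass: net batch after ignition = 250.0 pbw (per-oxide target masses sum to 250.0 pbw; against the stated basis, 250.0 pbw — gaps are rounding artifacts).
Batch total: Σ batch = 258.6 pbw; Σ batch·LOI gives LOI loss = 8.553 pbw; the yield ratio, glass ÷ batch: 96.69%.

Batch per 250.0 pbw glaze:
  Na-feldspar: 38.13 pbw
  alumina hydrate: 17.68 pbw
  glass-grade sand: 157.8 pbw
  potassium carbonate: 5.334 pbw
  fused borax: 39.64 pbw
Total batch = 258.6 pbw; LOI loss = 8.553 pbw; yield = 96.69%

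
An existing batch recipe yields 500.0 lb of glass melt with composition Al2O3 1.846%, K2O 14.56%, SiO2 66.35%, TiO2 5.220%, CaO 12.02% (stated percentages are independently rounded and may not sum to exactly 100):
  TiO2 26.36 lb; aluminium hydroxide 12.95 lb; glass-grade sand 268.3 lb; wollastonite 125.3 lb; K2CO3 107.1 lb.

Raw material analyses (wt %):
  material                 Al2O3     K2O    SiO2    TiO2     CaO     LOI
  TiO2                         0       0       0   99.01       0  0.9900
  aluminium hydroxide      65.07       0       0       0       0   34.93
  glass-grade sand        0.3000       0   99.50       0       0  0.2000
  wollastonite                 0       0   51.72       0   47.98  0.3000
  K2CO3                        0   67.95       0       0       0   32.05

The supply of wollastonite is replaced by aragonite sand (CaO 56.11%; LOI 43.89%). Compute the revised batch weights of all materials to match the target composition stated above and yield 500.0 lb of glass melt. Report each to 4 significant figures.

Rounding to four significant digits governs every working value as shown; every computation maintains full precision all the way through; exactly one rounding is applied to every reported value; derived quantities are carried starting from the weights per 500.0 lb of glass in full precision (LOI, the five compositions, totals, glass mass, the yield) as given in the problem or answer text.
Target oxide masses per 500.0 lb glass melt:
  Al2O3: 1.846% × 500.0 = 9.230 lb
  K2O: 14.56% × 500.0 = 72.80 lb
  SiO2: 66.35% × 500.0 = 331.8 lb
  TiO2: 5.220% × 500.0 = 26.10 lb
  CaO: 12.02% × 500.0 = 60.10 lb
Sums-versus-targets review per the reported batch figures, on the stated basis (sum by sum, the targets are met net of answer rounding effects):
  Al2O3: 12.65·0.6507 + 333.4·0.003000 = 9.232 lb (target 9.230 lb)
  K2O: 107.1·0.6795 = 72.77 lb (target 72.80 lb)
  SiO2: 333.4·0.9950 = 331.7 lb (target 331.8 lb)
  TiO2: 26.36·0.9901 = 26.10 lb (target 26.10 lb)
  CaO: 107.1·0.5611 = 60.09 lb (target 60.10 lb)
Glass-mass sanity pass: net batch after ignition = 499.9 lb (the targets, summed, come to 500.0 lb; the stated basis being 500.0 lb — differing by rounding only).
Whole-batch sum: Σ batch = 586.6 lb; Σ batch·LOI gives LOI loss = 86.68 lb; yield: glass divided by total = 85.22%.

Revised batch per 500.0 lb glass melt:
  TiO2: 26.36 lb
  aluminium hydroxide: 12.65 lb
  glass-grade sand: 333.4 lb
  aragonite sand: 107.1 lb
  K2CO3: 107.1 lb
Total batch = 586.6 lb; LOI loss = 86.68 lb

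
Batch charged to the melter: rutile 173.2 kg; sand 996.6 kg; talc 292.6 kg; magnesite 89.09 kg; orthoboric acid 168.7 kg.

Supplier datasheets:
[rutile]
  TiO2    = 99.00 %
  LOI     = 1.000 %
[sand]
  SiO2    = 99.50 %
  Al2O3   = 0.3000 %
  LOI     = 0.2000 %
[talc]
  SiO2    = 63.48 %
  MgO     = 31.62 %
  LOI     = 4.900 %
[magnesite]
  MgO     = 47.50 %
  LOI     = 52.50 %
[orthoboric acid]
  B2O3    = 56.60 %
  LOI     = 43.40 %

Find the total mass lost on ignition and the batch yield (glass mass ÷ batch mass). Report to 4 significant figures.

Mid-chain values are printed (rounded to four significant figures) across the worked steps — all arithmetic holds exact precision at every stage; exactly one rounding goes into each reported figure — derived quantities, including five oxide percentages, glass mass, the totals, yield, LOI, are rebuilt from the batch weights per 1582 kg of glass at exact precision as written in question or answer.
Ignition loss by material:
  rutile: 173.2 × 0.01000 = 1.732 kg
  sand: 996.6 × 0.002000 = 1.993 kg
  talc: 292.6 × 0.04900 = 14.34 kg
  magnesite: 89.09 × 0.5250 = 46.77 kg
  orthoboric acid: 168.7 × 0.4340 = 73.22 kg
Total LOI = 138.1 kg
Glass = batch − LOI = 1720 − 138.1 = 1582 kg

LOI loss = 138.1 kg; glass = 1582 kg; yield = 91.97%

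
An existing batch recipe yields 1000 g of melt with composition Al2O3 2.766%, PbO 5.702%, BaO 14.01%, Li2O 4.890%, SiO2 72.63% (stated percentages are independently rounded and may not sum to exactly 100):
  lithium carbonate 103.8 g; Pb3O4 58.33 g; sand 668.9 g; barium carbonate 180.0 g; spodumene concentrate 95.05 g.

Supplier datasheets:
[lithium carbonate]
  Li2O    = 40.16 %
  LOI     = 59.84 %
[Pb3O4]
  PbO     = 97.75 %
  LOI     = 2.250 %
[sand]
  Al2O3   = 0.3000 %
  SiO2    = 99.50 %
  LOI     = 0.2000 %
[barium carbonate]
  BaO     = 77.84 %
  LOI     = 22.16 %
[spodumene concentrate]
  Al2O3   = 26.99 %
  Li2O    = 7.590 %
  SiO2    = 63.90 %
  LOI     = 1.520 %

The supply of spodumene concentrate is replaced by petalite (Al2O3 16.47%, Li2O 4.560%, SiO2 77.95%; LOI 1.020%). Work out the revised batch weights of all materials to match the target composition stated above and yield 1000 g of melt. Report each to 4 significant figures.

All internal work holds full float precision from first step to last; mid-chain values are printed rounded off to 4 significant digits in the printout; a single rounding completes each reported value — derived quantities are recomputed starting from the weights per 1000 g of glass at full precision (glass mass, ignition loss, the five compositions, the yield, totals) as given in either problem or answer.
Per-oxide target masses for 1000 g melt:
  Al2O3: 2.766% × 1000 = 27.66 g
  PbO: 5.702% × 1000 = 57.02 g
  BaO: 14.01% × 1000 = 140.1 g
  Li2O: 4.890% × 1000 = 48.90 g
  SiO2: 72.63% × 1000 = 726.3 g
Oxide-by-oxide audit per the reported batch figures, on the stated basis (target by target, the sums agree exact up to rounding of places):
  Al2O3: 607.0·0.003000 + 156.9·0.1647 = 27.66 g (target 27.66 g)
  PbO: 58.33·0.9775 = 57.02 g (target 57.02 g)
  BaO: 180.0·0.7784 = 140.1 g (target 140.1 g)
  Li2O: 103.9·0.4016 + 156.9·0.04560 = 48.88 g (target 48.90 g)
  SiO2: 607.0·0.9950 + 156.9·0.7795 = 726.3 g (target 726.3 g)
Glass mass check: whole batch net of LOI = 999.9 g (summing oxide targets gives 1000 g; with the basis standing at 1000 g — differing by rounding only).
Batch grand total — Σ batch = 1106 g; LOI removed, Σ of batch·LOI: 106.2 g; yield = glass ÷ total batch = 90.40%.

Revised batch per 1000 g melt:
  lithium carbonate: 103.9 g
  Pb3O4: 58.33 g
  sand: 607.0 g
  barium carbonate: 180.0 g
  petalite: 156.9 g
Total batch = 1106 g; LOI loss = 106.2 g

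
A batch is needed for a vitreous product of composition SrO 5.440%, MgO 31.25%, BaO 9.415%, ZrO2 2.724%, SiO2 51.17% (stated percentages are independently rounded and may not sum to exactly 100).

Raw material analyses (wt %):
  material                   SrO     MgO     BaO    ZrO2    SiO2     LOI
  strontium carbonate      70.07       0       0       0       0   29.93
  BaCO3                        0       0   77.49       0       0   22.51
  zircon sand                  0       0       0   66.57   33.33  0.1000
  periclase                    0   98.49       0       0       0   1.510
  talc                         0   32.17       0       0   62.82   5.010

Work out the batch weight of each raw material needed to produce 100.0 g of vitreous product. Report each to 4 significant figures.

Batch per 100.0 g vitreous product:
  strontium carbonate: 7.764 g
  BaCO3: 12.15 g
  zircon sand: 4.092 g
  periclase: 5.832 g
  talc: 79.28 g
Total batch = 109.1 g; LOI loss = 9.123 g; yield = 91.64%

The intermediate values are printed, rounded to four significant digits, between the steps. The working math holds full float precision all the way through — every reported figure is rounded once only; derived quantities, including yield, the five compositions, the totals, ignition loss, glass mass, are rebuilt from the batch weights at 100.0 g of glass at exact precision, as set out in the problem or the answer.
Target masses of each oxide per 100.0 g vitreous product:
  SrO: 5.440% × 100.0 = 5.440 g
  MgO: 31.25% × 100.0 = 31.25 g
  BaO: 9.415% × 100.0 = 9.415 g
  ZrO2: 2.724% × 100.0 = 2.724 g
  SiO2: 51.17% × 100.0 = 51.17 g
Per-oxide balance check using the reported weights, for the quoted basis mass (oxide sums agree with the targets given rounding of the digits):
  SrO: 7.764·0.7007 = 5.440 g (target 5.440 g)
  MgO: 5.832·0.9849 + 79.28·0.3217 = 31.25 g (target 31.25 g)
  BaO: 12.15·0.7749 = 9.415 g (target 9.415 g)
  ZrO2: 4.092·0.6657 = 2.724 g (target 2.724 g)
  SiO2: 4.092·0.3333 + 79.28·0.6282 = 51.17 g (target 51.17 g)
Mass balance on the glass: the batch minus its LOI: 100.0 g (oxide target masses add up to 100.0 g; stated basis 100.0 g — gaps are rounding artifacts).
Batch grand total — Σ batch = 109.1 g; the LOI term Σ batch·LOI equals 9.123 g; yield, glass over the total, = 91.64%.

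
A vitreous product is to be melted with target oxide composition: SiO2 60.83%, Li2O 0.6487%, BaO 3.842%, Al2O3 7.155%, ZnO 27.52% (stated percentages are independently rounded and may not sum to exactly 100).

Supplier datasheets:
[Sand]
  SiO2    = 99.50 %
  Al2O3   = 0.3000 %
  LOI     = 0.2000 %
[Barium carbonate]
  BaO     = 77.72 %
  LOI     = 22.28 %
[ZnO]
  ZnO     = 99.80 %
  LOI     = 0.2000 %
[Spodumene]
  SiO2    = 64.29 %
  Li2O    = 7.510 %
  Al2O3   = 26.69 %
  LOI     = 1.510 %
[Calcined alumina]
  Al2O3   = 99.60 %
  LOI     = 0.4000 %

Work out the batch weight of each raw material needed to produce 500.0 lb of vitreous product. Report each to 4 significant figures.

Working values are displayed rounded off to 4 significant digits between the steps. The whole derivation maintains exact precision all the way through. Every reported number takes just one rounding; all derived quantities (five oxide percentages, the totals, yield, LOI, glass mass) are carried in exact precision from the batch weights per 500.0 lb of glass, as set out in the question or the answer.
Per-oxide target masses for 500.0 lb vitreous product:
  SiO2: 60.83% × 500.0 = 304.2 lb
  Li2O: 0.6487% × 500.0 = 3.244 lb
  BaO: 3.842% × 500.0 = 19.21 lb
  Al2O3: 7.155% × 500.0 = 35.78 lb
  ZnO: 27.52% × 500.0 = 137.6 lb
Oxide-by-oxide audit with the batch weights as given, versus the basis set out (each sum matches its target mass modulo rounding of the values):
  SiO2: 277.8·0.9950 + 43.19·0.6429 = 304.2 lb (target 304.2 lb)
  Li2O: 43.19·0.07510 = 3.244 lb (target 3.244 lb)
  BaO: 24.72·0.7772 = 19.21 lb (target 19.21 lb)
  Al2O3: 277.8·0.003000 + 43.19·0.2669 + 23.51·0.9960 = 35.78 lb (target 35.78 lb)
  ZnO: 137.9·0.9980 = 137.6 lb (target 137.6 lb)
Auditing the glass mass value: batch Σ − ignition loss = 500.0 lb (the targets, summed, come to 500.0 lb; stated basis 500.0 lb — rounding explains the deltas).
Batch grand total — Σ batch = 507.1 lb; LOI removed, Σ of batch·LOI: 7.085 lb; the yield ratio, glass ÷ batch: 98.60%.

Batch per 500.0 lb vitreous product:
  Sand: 277.8 lb
  Barium carbonate: 24.72 lb
  ZnO: 137.9 lb
  Spodumene: 43.19 lb
  Calcined alumina: 23.51 lb
Total batch = 507.1 lb; LOI loss = 7.085 lb; yield = 98.60%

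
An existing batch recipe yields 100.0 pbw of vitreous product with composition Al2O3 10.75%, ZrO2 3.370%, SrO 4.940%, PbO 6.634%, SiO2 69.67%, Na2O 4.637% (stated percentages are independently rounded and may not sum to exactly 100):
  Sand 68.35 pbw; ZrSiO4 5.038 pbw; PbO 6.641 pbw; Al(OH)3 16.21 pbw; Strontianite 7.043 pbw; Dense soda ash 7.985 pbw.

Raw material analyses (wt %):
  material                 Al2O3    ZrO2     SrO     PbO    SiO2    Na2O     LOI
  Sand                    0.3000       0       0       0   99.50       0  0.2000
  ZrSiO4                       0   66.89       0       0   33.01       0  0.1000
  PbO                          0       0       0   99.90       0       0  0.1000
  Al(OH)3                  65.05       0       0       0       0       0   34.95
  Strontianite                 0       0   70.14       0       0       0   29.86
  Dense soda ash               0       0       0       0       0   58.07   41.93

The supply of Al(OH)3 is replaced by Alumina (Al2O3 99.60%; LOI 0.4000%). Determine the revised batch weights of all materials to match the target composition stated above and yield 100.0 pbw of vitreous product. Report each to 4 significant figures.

Revised batch per 100.0 pbw vitreous product:
  Sand: 68.35 pbw
  ZrSiO4: 5.038 pbw
  PbO: 6.641 pbw
  Alumina: 10.59 pbw
  Strontianite: 7.043 pbw
  Dense soda ash: 7.985 pbw
Total batch = 105.6 pbw; LOI loss = 5.642 pbw

In-progress results are printed, rounded to 4 significant figures, at each printed step; full float precision is maintained at every stage — each reported figure is rounded just once; the derived quantities, including net glass mass, the six compositions, LOI, yield, totals, are re-derived starting from the weights for 100.0 pbw of glass in full float precision exactly as shown in either problem or answer.
Oxide mass targets, per 100.0 pbw vitreous product:
  Al2O3: 10.75% × 100.0 = 10.75 pbw
  ZrO2: 3.370% × 100.0 = 3.370 pbw
  SrO: 4.940% × 100.0 = 4.940 pbw
  PbO: 6.634% × 100.0 = 6.634 pbw
  SiO2: 69.67% × 100.0 = 69.67 pbw
  Na2O: 4.637% × 100.0 = 4.637 pbw
Checking each oxide sum given the weights on record, per the basis as stated (summed amounts equal target values within answer rounding):
  Al2O3: 68.35·0.003000 + 10.59·0.9960 = 10.75 pbw (target 10.75 pbw)
  ZrO2: 5.038·0.6689 = 3.370 pbw (target 3.370 pbw)
  SrO: 7.043·0.7014 = 4.940 pbw (target 4.940 pbw)
  PbO: 6.641·0.9990 = 6.634 pbw (target 6.634 pbw)
  SiO2: 68.35·0.9950 + 5.038·0.3301 = 69.67 pbw (target 69.67 pbw)
  Na2O: 7.985·0.5807 = 4.637 pbw (target 4.637 pbw)
Mass balance on the glass: the batch minus its LOI: 100.0 pbw (summing oxide targets gives 100.0 pbw; stated basis 100.0 pbw — rounding explains the deltas).
Whole-batch sum: Σ batch = 105.6 pbw; LOI loss = Σ batch·LOI = 5.642 pbw; the yield ratio, glass ÷ batch: 94.66%.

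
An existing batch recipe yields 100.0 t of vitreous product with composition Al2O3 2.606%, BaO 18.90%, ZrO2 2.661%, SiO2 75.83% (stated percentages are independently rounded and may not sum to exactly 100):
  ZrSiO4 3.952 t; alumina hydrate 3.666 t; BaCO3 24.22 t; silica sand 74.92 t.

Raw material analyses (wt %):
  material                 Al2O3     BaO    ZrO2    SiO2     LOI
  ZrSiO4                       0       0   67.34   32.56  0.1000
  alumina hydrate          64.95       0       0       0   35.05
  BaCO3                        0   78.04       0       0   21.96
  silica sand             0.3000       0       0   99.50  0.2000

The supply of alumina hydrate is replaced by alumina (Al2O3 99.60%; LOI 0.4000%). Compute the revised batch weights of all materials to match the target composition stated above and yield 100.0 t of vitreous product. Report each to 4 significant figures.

Working values are rounded off to 4 significant figures when quoted. The whole derivation runs at full float precision end to end; every reported value takes exactly one rounding — the derived quantities are recomputed at exact precision (LOI, totals, yield, net glass mass, the four compositions) starting from the weights on 100.0 t of glass, as given in either problem or answer.
Per-oxide target masses for 100.0 t vitreous product:
  Al2O3: 2.606% × 100.0 = 2.606 t
  BaO: 18.90% × 100.0 = 18.90 t
  ZrO2: 2.661% × 100.0 = 2.661 t
  SiO2: 75.83% × 100.0 = 75.83 t
Mass-balance tally per oxide on the weights just shown, at the basis given (every target is met by its sum exact up to rounding of places):
  Al2O3: 2.391·0.9960 + 74.92·0.003000 = 2.606 t (target 2.606 t)
  BaO: 24.22·0.7804 = 18.90 t (target 18.90 t)
  ZrO2: 3.952·0.6734 = 2.661 t (target 2.661 t)
  SiO2: 3.952·0.3256 + 74.92·0.9950 = 75.83 t (target 75.83 t)
Mass balance on the glass: batch Σ − ignition loss = 100.0 t (oxide target masses add up to 100.0 t; stated basis 100.0 t — a pure rounding effect).
Adding the batch up: Σ batch = 105.5 t; loss to ignition Σ batch·LOI = 5.482 t; as yield: glass ÷ batch → 94.80%.

Revised batch per 100.0 t vitreous product:
  ZrSiO4: 3.952 t
  alumina: 2.391 t
  BaCO3: 24.22 t
  silica sand: 74.92 t
Total batch = 105.5 t; LOI loss = 5.482 t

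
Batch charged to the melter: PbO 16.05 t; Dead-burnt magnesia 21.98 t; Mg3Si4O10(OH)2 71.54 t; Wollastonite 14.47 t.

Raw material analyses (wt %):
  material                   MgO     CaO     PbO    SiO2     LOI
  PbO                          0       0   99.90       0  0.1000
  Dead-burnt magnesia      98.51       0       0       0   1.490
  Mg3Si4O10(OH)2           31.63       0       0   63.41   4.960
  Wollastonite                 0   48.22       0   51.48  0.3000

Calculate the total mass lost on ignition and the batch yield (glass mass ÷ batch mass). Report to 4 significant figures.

Exact precision is kept from first step to last; rounding to 4 significant digits applies to every mid-chain value as shown; each reported figure takes just one rounding — the derived quantities, which include yield, the four compositions, totals, ignition loss, net glass mass, are recomputed in exact precision, precisely as stated by question or answer, starting from the weights at 120.1 t of glass.
Each material's LOI contribution:
  PbO: 16.05 × 0.001000 = 0.01605 t
  Dead-burnt magnesia: 21.98 × 0.01490 = 0.3275 t
  Mg3Si4O10(OH)2: 71.54 × 0.04960 = 3.548 t
  Wollastonite: 14.47 × 0.003000 = 0.04341 t
Total LOI = 3.935 t
Glass = batch − LOI = 124.0 − 3.935 = 120.1 t

LOI loss = 3.935 t; glass = 120.1 t; yield = 96.83%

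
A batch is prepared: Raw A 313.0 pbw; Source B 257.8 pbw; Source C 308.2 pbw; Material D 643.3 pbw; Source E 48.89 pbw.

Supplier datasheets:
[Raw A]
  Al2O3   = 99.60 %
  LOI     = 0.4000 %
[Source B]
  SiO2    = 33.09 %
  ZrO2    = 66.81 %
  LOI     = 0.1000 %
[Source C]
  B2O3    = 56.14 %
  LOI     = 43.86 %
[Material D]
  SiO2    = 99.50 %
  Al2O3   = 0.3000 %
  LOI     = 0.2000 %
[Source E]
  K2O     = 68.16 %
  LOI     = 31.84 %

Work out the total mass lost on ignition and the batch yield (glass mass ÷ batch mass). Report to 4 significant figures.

All arithmetic runs at full precision throughout. The intermediate values are shown rounded off to 4 significant figures at each printed step; each reported result sees exactly one rounding — the derived quantities are recomputed using the weight values on 1418 pbw of glass at full precision (net glass mass, LOI, totals, the five compositions, yield) as they appear in question or answer.
Each material's LOI contribution:
  Raw A: 313.0 × 0.004000 = 1.252 pbw
  Source B: 257.8 × 0.001000 = 0.2578 pbw
  Source C: 308.2 × 0.4386 = 135.2 pbw
  Material D: 643.3 × 0.002000 = 1.287 pbw
  Source E: 48.89 × 0.3184 = 15.57 pbw
Total LOI = 153.5 pbw
Glass = batch − LOI = 1571 − 153.5 = 1418 pbw

LOI loss = 153.5 pbw; glass = 1418 pbw; yield = 90.23%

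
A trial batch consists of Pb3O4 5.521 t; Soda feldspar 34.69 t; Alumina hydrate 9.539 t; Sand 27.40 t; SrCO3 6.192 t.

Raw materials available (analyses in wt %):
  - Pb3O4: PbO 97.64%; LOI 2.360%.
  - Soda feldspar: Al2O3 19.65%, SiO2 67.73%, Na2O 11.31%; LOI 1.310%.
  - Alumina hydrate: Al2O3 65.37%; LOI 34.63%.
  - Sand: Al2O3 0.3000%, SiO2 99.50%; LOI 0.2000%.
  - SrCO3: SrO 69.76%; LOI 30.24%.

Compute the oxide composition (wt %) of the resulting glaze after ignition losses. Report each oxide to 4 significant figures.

Glass mass = 77.53 t (batch 83.34 − LOI 5.815).
Composition: Al2O3 16.94%, SiO2 65.47%, SrO 5.572%, PbO 6.953%, Na2O 5.061%

The whole derivation maintains full float precision at all times — intermediates are shown rounded off to 4 significant figures as written; each reported result is rounded once only — the derived quantities, including LOI, the totals, five oxide percentages, glass mass, the yield, are recomputed from the batch weights on 77.53 t of glass at full float precision, as quoted within the problem or the answer.
Oxide-by-oxide delivered mass:
  Al2O3: 34.69·0.1965 + 9.539·0.6537 + 27.40·0.003000 = 13.13 t
  SiO2: 34.69·0.6773 + 27.40·0.9950 = 50.76 t
  SrO: 6.192·0.6976 = 4.320 t
  PbO: 5.521·0.9764 = 5.391 t
  Na2O: 34.69·0.1131 = 3.923 t
LOI: 5.521·0.02360 + 34.69·0.01310 + 9.539·0.3463 + 27.40·0.002000 + 6.192·0.3024 = 5.815 t
Net of LOI, the glass mass = 83.34 − 5.815 = 77.53 t (= Σ oxide masses)
percent by weight: oxide/glass ×100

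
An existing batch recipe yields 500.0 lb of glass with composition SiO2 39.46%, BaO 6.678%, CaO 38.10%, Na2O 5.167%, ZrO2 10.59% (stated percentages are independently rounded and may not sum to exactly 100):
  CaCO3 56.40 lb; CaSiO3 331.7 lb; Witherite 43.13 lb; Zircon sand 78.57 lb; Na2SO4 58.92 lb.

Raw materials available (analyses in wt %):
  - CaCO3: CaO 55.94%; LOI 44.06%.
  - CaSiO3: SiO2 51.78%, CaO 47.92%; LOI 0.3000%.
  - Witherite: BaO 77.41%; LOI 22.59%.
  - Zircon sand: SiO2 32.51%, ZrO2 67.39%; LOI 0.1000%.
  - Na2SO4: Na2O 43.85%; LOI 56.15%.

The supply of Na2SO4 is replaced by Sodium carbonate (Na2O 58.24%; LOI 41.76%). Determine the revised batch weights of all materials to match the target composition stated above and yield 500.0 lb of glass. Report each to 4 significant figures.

The working math keeps full float precision all the way through — rounding to four significant figures extends to every working value as shown. Every reported value is rounded once only; all derived quantities, including the yield, the five compositions, the totals, glass mass, ignition loss, are recomputed from the batch weights on 500.0 lb of glass at full precision, as written in question or answer.
Oxide mass targets, per 500.0 lb glass:
  SiO2: 39.46% × 500.0 = 197.3 lb
  BaO: 6.678% × 500.0 = 33.39 lb
  CaO: 38.10% × 500.0 = 190.5 lb
  Na2O: 5.167% × 500.0 = 25.84 lb
  ZrO2: 10.59% × 500.0 = 52.95 lb
Checking each oxide sum given the weights on record, per the basis as stated (delivered sums recover each target inside rounding margins):
  SiO2: 331.7·0.5178 + 78.57·0.3251 = 197.3 lb (target 197.3 lb)
  BaO: 43.13·0.7741 = 33.39 lb (target 33.39 lb)
  CaO: 56.40·0.5594 + 331.7·0.4792 = 190.5 lb (target 190.5 lb)
  Na2O: 44.36·0.5824 = 25.84 lb (target 25.84 lb)
  ZrO2: 78.57·0.6739 = 52.95 lb (target 52.95 lb)
Auditing the glass mass value: whole batch net of LOI = 500.0 lb (oxide target masses add up to 500.0 lb; against the stated basis, 500.0 lb — deltas are rounding alone).
Summing the batch: Σ batch = 554.2 lb; LOI loss = Σ batch·LOI = 54.19 lb; yield, glass over the total, = 90.22%.

Revised batch per 500.0 lb glass:
  CaCO3: 56.40 lb
  CaSiO3: 331.7 lb
  Witherite: 43.13 lb
  Zircon sand: 78.57 lb
  Sodium carbonate: 44.36 lb
Total batch = 554.2 lb; LOI loss = 54.19 lb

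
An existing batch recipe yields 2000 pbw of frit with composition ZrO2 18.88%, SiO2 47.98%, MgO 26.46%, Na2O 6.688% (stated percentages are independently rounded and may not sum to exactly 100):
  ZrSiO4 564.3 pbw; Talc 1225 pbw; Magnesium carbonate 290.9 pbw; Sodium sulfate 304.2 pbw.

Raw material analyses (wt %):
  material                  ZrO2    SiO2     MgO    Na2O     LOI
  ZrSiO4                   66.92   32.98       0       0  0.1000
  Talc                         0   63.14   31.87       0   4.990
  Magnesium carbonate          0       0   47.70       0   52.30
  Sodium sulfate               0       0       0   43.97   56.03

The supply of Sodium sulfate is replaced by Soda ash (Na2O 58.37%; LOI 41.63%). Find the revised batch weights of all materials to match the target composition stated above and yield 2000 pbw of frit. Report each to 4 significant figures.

All internal work keeps exact precision throughout. In-progress results are printed, rounded to 4 significant digits, across the worked steps — every reported figure is rounded only once. Derived quantities, including ignition loss, totals, the yield, net glass mass, the four compositions, are rebuilt from the batch weights on 2000 pbw of glass in full precision, as given in the problem or the answer.
Per-oxide target masses for 2000 pbw frit:
  ZrO2: 18.88% × 2000 = 377.6 pbw
  SiO2: 47.98% × 2000 = 959.6 pbw
  MgO: 26.46% × 2000 = 529.2 pbw
  Na2O: 6.688% × 2000 = 133.8 pbw
Sums-versus-targets review given the weights on record, on the stated basis (every target is met by its sum inside rounding margins):
  ZrO2: 564.3·0.6692 = 377.6 pbw (target 377.6 pbw)
  SiO2: 564.3·0.3298 + 1225·0.6314 = 959.6 pbw (target 959.6 pbw)
  MgO: 1225·0.3187 + 290.9·0.4770 = 529.2 pbw (target 529.2 pbw)
  Na2O: 229.2·0.5837 = 133.8 pbw (target 133.8 pbw)
Glass-mass bookkeeping: whole batch net of LOI = 2000 pbw (the targets, summed, come to 2000 pbw; stated basis 2000 pbw — differing by rounding only).
Batch grand total — Σ batch = 2309 pbw; loss to ignition Σ batch·LOI = 309.2 pbw; yield = glass ÷ total batch = 86.61%.

Revised batch per 2000 pbw frit:
  ZrSiO4: 564.3 pbw
  Talc: 1225 pbw
  Magnesium carbonate: 290.9 pbw
  Soda ash: 229.2 pbw
Total batch = 2309 pbw; LOI loss = 309.2 pbw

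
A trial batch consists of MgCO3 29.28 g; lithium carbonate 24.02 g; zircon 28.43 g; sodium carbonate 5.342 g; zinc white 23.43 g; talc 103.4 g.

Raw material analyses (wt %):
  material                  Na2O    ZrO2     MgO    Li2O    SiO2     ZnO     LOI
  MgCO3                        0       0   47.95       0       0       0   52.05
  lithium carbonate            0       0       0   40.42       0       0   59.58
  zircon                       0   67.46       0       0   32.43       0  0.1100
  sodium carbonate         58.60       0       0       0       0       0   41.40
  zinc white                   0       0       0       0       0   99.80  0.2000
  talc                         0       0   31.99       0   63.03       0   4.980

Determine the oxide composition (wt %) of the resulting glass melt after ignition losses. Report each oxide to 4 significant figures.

Every computation carries full precision in all steps. Values along the way are displayed, rounded to four significant figures, within the worked lines — each reported result receives exactly one rounding. All derived quantities, including LOI, the totals, the six compositions, net glass mass, yield, are re-derived using the weight values on 176.9 g of glass in full float precision, as quoted within problem or answer.
What the batch supplies per oxide:
  Na2O: 5.342·0.5860 = 3.130 g
  ZrO2: 28.43·0.6746 = 19.18 g
  MgO: 29.28·0.4795 + 103.4·0.3199 = 47.12 g
  Li2O: 24.02·0.4042 = 9.709 g
  SiO2: 28.43·0.3243 + 103.4·0.6303 = 74.39 g
  ZnO: 23.43·0.9980 = 23.38 g
LOI: 29.28·0.5205 + 24.02·0.5958 + 28.43·0.001100 + 5.342·0.4140 + 23.43·0.002000 + 103.4·0.04980 = 36.99 g
Resulting glass, batch − LOI: 213.9 − 36.99 = 176.9 g (= the summed oxide contributions)
percent share: oxide ÷ glass, ×100

Glass mass = 176.9 g (batch 213.9 − LOI 36.99).
Composition: Na2O 1.769%, ZrO2 10.84%, MgO 26.63%, Li2O 5.488%, SiO2 42.05%, ZnO 13.22%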